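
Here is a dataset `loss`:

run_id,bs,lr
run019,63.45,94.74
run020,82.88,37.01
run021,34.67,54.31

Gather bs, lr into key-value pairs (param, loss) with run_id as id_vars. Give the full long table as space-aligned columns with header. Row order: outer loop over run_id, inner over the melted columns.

run_id  param  loss 
run019  bs     63.45
run019  lr     94.74
run020  bs     82.88
run020  lr     37.01
run021  bs     34.67
run021  lr     54.31

Each (run_id, column) pair becomes one row: 3 × 2 = 6 rows.
For example, (run019, bs) → loss=63.45.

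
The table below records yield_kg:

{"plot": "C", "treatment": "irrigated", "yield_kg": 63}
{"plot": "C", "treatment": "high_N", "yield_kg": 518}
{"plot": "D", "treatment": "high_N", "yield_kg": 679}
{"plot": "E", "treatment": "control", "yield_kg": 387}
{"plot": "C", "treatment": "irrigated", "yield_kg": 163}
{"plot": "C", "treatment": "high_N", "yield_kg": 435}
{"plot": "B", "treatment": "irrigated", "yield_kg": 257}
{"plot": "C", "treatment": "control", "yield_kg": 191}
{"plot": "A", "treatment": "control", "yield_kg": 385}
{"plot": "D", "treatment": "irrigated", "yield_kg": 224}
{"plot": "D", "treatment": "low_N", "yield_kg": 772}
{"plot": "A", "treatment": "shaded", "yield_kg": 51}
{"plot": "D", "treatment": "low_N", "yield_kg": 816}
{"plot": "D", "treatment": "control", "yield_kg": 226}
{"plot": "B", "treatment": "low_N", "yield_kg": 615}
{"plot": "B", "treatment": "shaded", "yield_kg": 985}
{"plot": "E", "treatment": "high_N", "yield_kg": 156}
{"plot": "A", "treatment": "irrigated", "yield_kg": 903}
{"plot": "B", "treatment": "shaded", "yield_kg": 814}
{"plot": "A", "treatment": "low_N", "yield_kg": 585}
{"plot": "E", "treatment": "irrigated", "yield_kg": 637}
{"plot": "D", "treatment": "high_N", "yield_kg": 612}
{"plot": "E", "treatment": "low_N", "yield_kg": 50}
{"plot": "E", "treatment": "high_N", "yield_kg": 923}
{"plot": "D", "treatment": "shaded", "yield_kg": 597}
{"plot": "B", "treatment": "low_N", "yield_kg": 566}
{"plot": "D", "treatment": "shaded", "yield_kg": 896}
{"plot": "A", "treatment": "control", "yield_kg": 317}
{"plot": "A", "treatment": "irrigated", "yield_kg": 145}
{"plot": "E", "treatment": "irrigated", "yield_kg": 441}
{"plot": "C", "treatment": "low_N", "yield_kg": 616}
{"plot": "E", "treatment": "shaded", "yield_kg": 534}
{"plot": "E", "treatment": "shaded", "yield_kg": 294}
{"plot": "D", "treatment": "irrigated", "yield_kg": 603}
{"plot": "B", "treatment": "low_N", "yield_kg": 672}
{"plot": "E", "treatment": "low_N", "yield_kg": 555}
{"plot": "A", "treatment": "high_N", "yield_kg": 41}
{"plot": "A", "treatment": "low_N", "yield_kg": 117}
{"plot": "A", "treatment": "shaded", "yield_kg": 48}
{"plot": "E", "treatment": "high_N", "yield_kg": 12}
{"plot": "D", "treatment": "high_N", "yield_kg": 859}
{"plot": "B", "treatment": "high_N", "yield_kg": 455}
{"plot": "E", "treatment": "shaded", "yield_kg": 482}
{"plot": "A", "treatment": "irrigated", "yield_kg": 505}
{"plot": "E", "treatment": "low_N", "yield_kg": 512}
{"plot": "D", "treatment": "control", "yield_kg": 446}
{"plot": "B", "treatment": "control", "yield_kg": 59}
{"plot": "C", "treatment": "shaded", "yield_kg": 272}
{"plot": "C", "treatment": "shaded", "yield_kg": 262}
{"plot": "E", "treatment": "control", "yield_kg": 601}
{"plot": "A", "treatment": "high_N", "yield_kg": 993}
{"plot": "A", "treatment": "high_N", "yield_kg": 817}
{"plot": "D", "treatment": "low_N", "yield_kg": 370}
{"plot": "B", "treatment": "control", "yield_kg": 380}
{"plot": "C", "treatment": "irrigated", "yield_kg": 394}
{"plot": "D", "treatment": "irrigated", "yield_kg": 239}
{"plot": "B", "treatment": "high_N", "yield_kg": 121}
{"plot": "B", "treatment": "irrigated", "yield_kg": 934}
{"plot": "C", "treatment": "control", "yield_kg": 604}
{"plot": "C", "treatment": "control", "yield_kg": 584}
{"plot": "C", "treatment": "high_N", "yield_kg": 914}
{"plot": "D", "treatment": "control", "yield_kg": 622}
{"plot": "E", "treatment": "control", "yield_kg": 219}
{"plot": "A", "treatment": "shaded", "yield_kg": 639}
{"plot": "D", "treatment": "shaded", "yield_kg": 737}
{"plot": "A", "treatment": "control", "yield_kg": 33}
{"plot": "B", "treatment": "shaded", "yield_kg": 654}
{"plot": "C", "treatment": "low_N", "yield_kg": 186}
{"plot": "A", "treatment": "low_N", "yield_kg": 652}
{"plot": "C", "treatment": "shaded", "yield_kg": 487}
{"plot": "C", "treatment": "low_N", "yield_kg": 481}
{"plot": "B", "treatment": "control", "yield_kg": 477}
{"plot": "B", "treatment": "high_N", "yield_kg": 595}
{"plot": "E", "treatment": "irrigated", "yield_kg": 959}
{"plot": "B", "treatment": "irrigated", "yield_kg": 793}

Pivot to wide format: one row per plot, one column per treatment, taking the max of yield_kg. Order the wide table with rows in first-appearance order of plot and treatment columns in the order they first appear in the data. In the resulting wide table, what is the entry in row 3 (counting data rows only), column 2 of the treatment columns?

923

With rows in first-appearance order of plot, row 3 is plot=E. treatment columns in first-appearance order: irrigated, high_N, control, low_N, shaded; column 2 is high_N.
Long rows with plot=E, treatment=high_N: max(156, 923, 12) = 923.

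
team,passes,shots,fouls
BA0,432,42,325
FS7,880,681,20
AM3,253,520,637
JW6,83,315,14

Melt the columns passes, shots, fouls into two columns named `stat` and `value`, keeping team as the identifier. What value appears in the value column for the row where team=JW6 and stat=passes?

83

Unpivoting turns each (team, wide-column) pair into one long row.
The wide cell at row JW6, column passes holds 83, so the long row (JW6, passes) has value=83.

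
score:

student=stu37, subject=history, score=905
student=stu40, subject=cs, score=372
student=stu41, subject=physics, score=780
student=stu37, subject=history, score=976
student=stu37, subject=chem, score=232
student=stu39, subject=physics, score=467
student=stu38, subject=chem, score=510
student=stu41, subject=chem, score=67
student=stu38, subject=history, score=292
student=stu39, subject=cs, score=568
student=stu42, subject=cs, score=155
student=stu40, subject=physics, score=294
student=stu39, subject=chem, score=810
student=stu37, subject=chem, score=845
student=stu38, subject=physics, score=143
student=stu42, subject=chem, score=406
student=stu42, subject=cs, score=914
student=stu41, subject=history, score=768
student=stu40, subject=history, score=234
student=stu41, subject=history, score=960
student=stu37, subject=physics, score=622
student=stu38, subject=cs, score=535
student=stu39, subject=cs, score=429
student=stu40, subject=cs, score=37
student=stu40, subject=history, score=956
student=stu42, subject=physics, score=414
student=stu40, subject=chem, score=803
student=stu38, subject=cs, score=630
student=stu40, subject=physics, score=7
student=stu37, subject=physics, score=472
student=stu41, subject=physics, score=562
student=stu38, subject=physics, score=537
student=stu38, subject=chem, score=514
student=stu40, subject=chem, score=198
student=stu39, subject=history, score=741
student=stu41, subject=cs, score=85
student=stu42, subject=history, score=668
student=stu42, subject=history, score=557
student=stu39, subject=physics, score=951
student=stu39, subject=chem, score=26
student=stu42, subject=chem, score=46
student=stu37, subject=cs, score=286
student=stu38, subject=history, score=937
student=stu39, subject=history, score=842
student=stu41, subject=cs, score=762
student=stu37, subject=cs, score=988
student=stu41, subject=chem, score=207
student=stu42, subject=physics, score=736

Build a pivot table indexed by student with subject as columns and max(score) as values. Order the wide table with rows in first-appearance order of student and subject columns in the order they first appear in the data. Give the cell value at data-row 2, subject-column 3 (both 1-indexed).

294

With rows in first-appearance order of student, row 2 is student=stu40. subject columns in first-appearance order: history, cs, physics, chem; column 3 is physics.
Long rows with student=stu40, subject=physics: max(294, 7) = 294.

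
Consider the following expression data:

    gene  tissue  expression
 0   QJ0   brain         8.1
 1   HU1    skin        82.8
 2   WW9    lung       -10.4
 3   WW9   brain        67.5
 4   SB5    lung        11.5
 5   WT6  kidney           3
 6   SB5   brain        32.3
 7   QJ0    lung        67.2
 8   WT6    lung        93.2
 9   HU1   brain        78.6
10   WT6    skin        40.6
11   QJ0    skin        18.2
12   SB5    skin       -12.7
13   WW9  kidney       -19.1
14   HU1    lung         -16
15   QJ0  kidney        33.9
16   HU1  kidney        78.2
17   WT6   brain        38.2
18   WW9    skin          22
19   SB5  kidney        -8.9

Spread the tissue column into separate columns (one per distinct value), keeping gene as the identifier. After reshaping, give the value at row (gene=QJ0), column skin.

Wide layout: rows indexed by gene, columns are the 4 distinct tissue values (brain, skin, lung, kidney).
Cell (gene=QJ0, tissue=skin) draws from the long row where gene=QJ0 and tissue=skin, which has expression=18.2.

18.2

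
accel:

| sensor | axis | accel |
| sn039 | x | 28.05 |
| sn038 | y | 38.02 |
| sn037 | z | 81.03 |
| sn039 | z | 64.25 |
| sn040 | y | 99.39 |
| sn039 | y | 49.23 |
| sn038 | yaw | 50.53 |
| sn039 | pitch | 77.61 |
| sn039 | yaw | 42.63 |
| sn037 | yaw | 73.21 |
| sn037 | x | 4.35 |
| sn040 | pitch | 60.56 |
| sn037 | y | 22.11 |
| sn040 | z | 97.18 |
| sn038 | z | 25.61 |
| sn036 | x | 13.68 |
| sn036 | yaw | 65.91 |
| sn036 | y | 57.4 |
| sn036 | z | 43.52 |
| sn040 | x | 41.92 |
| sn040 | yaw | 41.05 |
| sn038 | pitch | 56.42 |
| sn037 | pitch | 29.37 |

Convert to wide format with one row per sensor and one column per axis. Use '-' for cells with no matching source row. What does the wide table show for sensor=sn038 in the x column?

No long-format row has sensor=sn038 and axis=x, so the cell is -.

-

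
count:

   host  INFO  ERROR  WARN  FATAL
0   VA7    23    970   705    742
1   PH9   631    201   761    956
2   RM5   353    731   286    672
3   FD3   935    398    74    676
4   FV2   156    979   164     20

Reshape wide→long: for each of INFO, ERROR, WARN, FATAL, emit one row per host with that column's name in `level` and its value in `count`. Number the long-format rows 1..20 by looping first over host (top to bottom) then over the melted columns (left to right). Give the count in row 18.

20 rows total (5 × 4). Row 18: index ⌊(18-1)/4⌋ = 4 into host → FV2; (18-1) mod 4 = 1 into the melted columns → ERROR.
So row 18 is (FV2, ERROR, 979); count = 979.

979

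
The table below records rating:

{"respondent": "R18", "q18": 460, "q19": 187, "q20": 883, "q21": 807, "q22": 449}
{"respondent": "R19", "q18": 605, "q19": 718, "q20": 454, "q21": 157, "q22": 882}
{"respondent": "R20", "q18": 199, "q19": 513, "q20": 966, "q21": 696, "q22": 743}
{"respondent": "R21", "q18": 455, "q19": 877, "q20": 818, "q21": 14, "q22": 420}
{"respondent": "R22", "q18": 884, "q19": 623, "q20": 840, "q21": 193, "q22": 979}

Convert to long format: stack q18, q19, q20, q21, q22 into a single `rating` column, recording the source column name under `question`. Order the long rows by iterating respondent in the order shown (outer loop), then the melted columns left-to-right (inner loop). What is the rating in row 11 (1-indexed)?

25 rows total (5 × 5). Row 11: index ⌊(11-1)/5⌋ = 2 into respondent → R20; (11-1) mod 5 = 0 into the melted columns → q18.
So row 11 is (R20, q18, 199); rating = 199.

199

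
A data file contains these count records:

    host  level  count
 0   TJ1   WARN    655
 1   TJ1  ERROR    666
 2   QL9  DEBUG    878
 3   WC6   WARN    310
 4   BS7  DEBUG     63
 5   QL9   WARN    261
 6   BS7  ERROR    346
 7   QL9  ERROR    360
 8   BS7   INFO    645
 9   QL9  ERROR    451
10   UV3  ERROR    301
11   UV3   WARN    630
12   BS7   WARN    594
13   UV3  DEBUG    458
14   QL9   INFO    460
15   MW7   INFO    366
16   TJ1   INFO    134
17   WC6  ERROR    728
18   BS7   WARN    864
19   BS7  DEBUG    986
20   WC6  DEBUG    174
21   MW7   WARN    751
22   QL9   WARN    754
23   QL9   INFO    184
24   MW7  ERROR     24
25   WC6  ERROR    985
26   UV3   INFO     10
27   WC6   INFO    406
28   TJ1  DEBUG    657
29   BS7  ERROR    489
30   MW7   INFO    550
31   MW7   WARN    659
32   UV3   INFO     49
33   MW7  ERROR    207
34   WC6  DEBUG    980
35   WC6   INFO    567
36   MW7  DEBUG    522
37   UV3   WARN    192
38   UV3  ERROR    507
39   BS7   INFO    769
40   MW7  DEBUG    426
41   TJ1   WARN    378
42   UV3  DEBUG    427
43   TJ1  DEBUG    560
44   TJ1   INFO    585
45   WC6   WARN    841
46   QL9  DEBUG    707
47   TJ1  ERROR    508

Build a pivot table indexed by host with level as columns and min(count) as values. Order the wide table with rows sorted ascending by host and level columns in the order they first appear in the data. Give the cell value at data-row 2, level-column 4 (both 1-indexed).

366

With rows sorted ascending by host, row 2 is host=MW7. level columns in first-appearance order: WARN, ERROR, DEBUG, INFO; column 4 is INFO.
Long rows with host=MW7, level=INFO: min(366, 550) = 366.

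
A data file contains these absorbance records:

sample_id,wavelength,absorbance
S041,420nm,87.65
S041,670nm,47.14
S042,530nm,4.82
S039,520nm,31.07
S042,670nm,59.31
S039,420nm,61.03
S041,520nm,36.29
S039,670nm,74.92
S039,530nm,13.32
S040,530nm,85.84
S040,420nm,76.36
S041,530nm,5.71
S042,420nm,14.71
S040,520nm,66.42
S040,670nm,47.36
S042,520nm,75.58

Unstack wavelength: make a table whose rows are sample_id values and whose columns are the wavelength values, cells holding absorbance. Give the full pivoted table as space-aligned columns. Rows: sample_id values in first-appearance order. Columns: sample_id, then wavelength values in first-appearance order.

Columns: sample_id plus the 4 distinct wavelength values (420nm, 670nm, 530nm, 520nm).
For example, row S041 column 420nm takes absorbance=87.65 from the long row (S041, 420nm).

sample_id  420nm  670nm  530nm  520nm
S041       87.65  47.14  5.71   36.29
S042       14.71  59.31  4.82   75.58
S039       61.03  74.92  13.32  31.07
S040       76.36  47.36  85.84  66.42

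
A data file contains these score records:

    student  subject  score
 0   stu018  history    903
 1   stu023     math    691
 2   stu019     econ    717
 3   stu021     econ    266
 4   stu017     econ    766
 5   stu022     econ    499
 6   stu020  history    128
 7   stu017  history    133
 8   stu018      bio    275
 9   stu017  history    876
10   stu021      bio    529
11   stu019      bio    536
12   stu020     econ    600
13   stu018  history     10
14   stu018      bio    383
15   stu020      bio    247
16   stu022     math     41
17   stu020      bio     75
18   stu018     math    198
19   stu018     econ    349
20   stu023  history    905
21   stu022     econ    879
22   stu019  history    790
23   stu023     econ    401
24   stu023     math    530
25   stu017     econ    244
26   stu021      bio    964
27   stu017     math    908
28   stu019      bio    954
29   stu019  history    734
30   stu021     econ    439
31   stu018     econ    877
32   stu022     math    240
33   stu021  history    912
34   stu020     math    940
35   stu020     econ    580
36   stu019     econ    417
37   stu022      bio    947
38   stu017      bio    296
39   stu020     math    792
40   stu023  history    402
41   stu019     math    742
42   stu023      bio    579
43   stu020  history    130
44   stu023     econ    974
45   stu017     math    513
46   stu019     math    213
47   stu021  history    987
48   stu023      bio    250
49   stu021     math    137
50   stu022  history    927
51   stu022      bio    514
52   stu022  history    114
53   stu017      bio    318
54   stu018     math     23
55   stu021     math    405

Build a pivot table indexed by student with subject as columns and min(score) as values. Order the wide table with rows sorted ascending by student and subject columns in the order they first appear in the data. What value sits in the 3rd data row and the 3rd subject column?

With rows sorted ascending by student, row 3 is student=stu019. subject columns in first-appearance order: history, math, econ, bio; column 3 is econ.
Long rows with student=stu019, subject=econ: min(717, 417) = 417.

417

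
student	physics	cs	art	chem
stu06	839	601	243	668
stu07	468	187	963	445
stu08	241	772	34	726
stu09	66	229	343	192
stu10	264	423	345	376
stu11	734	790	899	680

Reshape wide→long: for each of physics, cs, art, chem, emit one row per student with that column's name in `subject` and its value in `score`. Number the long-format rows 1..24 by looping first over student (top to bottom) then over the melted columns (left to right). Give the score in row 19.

24 rows total (6 × 4). Row 19: index ⌊(19-1)/4⌋ = 4 into student → stu10; (19-1) mod 4 = 2 into the melted columns → art.
So row 19 is (stu10, art, 345); score = 345.

345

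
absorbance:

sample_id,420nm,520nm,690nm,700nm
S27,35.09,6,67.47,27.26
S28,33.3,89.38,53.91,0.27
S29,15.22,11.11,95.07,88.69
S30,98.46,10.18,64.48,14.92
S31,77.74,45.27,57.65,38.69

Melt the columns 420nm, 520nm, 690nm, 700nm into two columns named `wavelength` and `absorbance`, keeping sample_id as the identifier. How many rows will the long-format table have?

20

5 sample_id values × 4 melted columns = 20 rows.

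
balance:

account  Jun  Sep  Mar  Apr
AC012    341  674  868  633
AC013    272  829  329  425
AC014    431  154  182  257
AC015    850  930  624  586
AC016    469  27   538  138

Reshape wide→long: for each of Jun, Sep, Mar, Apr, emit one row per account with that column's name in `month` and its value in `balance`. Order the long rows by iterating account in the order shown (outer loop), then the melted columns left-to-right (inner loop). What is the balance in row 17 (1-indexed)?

20 rows total (5 × 4). Row 17: index ⌊(17-1)/4⌋ = 4 into account → AC016; (17-1) mod 4 = 0 into the melted columns → Jun.
So row 17 is (AC016, Jun, 469); balance = 469.

469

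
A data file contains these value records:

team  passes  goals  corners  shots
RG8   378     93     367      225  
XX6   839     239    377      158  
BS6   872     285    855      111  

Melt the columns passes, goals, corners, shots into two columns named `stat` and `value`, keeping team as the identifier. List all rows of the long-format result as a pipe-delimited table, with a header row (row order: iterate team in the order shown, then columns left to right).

Each (team, column) pair becomes one row: 3 × 4 = 12 rows.
For example, (RG8, passes) → value=378.

| team | stat | value |
| RG8 | passes | 378 |
| RG8 | goals | 93 |
| RG8 | corners | 367 |
| RG8 | shots | 225 |
| XX6 | passes | 839 |
| XX6 | goals | 239 |
| XX6 | corners | 377 |
| XX6 | shots | 158 |
| BS6 | passes | 872 |
| BS6 | goals | 285 |
| BS6 | corners | 855 |
| BS6 | shots | 111 |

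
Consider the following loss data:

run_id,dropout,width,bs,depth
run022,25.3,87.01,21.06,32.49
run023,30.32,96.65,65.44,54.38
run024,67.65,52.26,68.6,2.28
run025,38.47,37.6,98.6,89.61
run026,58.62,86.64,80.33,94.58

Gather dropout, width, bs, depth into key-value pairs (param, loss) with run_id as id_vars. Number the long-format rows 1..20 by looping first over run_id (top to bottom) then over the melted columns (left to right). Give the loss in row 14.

37.6

20 rows total (5 × 4). Row 14: index ⌊(14-1)/4⌋ = 3 into run_id → run025; (14-1) mod 4 = 1 into the melted columns → width.
So row 14 is (run025, width, 37.6); loss = 37.6.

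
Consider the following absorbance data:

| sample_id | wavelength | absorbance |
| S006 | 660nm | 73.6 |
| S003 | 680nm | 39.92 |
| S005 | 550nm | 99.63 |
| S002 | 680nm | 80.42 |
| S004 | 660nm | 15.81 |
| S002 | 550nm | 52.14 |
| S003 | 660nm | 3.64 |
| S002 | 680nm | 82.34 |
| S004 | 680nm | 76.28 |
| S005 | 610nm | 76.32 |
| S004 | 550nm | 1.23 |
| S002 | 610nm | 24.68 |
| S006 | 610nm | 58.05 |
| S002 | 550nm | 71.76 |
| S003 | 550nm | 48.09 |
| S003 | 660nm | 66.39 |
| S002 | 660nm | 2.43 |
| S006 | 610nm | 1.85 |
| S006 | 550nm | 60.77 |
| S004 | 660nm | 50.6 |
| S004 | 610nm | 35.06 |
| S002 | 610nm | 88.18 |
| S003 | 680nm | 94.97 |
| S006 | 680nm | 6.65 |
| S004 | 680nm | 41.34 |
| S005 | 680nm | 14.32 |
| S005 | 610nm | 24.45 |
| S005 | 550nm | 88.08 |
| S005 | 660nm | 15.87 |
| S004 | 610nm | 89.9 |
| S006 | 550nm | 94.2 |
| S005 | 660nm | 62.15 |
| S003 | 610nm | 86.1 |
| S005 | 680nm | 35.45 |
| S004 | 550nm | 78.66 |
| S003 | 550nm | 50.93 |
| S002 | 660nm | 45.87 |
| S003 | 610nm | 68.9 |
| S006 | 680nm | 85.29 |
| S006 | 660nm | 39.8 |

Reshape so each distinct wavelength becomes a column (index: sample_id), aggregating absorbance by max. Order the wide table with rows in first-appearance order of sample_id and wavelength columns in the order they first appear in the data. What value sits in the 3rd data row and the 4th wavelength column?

With rows in first-appearance order of sample_id, row 3 is sample_id=S005. wavelength columns in first-appearance order: 660nm, 680nm, 550nm, 610nm; column 4 is 610nm.
Long rows with sample_id=S005, wavelength=610nm: max(76.32, 24.45) = 76.32.

76.32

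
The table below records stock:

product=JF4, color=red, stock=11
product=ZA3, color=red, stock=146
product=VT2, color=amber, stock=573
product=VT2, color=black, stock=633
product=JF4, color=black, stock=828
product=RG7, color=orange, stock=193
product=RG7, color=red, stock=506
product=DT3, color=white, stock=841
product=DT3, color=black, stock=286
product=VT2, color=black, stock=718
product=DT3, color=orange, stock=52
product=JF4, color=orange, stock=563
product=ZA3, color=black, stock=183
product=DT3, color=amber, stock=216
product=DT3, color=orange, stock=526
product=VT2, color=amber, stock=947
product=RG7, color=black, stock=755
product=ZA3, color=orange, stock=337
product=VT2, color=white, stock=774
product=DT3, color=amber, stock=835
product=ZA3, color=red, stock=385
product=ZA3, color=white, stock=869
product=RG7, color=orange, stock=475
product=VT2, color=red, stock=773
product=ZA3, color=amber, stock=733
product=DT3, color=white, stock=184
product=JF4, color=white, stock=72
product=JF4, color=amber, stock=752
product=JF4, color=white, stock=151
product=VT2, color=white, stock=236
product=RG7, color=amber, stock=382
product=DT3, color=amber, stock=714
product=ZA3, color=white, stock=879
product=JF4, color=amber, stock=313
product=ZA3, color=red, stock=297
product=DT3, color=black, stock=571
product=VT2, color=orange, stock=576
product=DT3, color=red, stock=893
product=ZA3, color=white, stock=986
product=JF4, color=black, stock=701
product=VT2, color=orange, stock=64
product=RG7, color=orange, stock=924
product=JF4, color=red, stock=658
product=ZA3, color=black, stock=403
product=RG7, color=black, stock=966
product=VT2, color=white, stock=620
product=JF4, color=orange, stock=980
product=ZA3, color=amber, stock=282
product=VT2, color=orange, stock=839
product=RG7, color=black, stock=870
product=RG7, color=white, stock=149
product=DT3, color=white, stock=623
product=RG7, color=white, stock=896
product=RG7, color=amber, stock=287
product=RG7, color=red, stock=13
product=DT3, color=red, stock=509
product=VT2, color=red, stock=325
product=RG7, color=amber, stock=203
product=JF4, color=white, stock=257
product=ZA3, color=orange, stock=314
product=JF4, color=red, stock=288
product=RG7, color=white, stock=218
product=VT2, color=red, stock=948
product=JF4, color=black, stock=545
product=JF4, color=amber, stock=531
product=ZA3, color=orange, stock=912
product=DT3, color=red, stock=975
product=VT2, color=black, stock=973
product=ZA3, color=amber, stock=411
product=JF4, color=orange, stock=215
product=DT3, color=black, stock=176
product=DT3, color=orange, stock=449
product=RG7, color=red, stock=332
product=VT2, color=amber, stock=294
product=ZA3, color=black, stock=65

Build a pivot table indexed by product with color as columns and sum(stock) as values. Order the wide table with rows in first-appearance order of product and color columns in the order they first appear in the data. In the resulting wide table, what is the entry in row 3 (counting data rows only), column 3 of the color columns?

2324

With rows in first-appearance order of product, row 3 is product=VT2. color columns in first-appearance order: red, amber, black, orange, white; column 3 is black.
Long rows with product=VT2, color=black: 633 + 718 + 973 = 2324.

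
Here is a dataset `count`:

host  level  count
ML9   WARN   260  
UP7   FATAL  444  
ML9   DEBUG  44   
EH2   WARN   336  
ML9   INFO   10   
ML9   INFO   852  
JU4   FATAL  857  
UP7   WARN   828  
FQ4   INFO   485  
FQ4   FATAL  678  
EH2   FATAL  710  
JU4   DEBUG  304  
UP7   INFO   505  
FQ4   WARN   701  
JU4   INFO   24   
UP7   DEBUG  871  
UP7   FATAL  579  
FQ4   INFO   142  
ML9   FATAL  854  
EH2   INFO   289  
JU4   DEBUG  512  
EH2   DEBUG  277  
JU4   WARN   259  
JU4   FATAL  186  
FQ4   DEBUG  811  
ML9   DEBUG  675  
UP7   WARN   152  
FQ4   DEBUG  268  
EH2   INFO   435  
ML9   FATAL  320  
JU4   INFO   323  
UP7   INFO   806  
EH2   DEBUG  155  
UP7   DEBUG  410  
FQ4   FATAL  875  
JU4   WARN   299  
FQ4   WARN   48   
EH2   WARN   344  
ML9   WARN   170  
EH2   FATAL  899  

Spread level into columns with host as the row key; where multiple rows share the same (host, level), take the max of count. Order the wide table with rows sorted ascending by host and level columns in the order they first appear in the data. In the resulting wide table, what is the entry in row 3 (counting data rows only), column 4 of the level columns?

323

With rows sorted ascending by host, row 3 is host=JU4. level columns in first-appearance order: WARN, FATAL, DEBUG, INFO; column 4 is INFO.
Long rows with host=JU4, level=INFO: max(24, 323) = 323.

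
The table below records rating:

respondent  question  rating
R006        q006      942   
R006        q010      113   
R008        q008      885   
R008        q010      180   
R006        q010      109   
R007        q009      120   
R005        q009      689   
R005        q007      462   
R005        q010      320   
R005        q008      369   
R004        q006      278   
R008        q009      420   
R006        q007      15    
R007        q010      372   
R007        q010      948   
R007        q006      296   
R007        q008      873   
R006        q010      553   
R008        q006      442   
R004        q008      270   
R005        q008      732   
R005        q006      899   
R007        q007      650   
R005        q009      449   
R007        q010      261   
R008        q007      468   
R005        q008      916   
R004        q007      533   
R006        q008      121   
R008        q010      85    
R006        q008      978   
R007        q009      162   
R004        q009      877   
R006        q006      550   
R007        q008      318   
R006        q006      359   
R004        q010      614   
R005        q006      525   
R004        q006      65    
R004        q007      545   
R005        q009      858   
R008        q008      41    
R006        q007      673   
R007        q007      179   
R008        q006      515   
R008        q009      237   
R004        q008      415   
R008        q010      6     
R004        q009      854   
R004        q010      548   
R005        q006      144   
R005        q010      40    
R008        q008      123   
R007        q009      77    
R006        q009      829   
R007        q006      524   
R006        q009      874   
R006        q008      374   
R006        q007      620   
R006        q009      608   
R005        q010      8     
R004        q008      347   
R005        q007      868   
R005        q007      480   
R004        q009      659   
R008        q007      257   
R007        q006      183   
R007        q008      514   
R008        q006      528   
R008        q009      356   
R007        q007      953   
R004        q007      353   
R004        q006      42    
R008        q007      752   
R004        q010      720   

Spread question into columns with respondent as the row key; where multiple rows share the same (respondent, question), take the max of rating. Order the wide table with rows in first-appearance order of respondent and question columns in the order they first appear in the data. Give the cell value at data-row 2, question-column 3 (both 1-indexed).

With rows in first-appearance order of respondent, row 2 is respondent=R008. question columns in first-appearance order: q006, q010, q008, q009, q007; column 3 is q008.
Long rows with respondent=R008, question=q008: max(885, 41, 123) = 885.

885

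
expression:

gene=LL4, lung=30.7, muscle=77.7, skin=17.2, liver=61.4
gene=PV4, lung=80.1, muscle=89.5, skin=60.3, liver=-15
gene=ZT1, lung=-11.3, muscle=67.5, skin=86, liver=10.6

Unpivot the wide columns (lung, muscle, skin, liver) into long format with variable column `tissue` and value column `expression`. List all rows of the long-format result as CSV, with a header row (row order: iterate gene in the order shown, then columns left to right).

gene,tissue,expression
LL4,lung,30.7
LL4,muscle,77.7
LL4,skin,17.2
LL4,liver,61.4
PV4,lung,80.1
PV4,muscle,89.5
PV4,skin,60.3
PV4,liver,-15
ZT1,lung,-11.3
ZT1,muscle,67.5
ZT1,skin,86
ZT1,liver,10.6

Each (gene, column) pair becomes one row: 3 × 4 = 12 rows.
For example, (LL4, lung) → expression=30.7.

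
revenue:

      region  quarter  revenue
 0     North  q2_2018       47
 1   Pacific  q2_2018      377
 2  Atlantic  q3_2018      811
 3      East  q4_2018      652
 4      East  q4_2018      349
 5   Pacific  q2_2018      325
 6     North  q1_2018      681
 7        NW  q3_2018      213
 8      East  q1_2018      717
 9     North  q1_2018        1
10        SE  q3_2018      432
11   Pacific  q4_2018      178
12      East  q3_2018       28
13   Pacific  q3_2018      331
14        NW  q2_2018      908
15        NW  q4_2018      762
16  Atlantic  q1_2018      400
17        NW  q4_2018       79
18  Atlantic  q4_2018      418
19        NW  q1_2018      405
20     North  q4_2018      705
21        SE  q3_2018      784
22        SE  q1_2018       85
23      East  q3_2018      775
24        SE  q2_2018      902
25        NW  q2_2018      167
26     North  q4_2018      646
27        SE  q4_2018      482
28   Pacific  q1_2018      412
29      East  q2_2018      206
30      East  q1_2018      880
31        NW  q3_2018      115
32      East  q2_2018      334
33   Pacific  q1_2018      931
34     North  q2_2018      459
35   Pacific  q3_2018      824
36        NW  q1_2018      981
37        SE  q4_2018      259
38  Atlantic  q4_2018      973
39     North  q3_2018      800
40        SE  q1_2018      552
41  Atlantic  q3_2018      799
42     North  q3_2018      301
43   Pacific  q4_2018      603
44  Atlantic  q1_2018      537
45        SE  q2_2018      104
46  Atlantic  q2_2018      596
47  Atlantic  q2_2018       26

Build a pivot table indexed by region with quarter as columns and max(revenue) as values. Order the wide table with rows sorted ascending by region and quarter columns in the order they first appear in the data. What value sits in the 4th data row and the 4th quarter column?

With rows sorted ascending by region, row 4 is region=North. quarter columns in first-appearance order: q2_2018, q3_2018, q4_2018, q1_2018; column 4 is q1_2018.
Long rows with region=North, quarter=q1_2018: max(681, 1) = 681.

681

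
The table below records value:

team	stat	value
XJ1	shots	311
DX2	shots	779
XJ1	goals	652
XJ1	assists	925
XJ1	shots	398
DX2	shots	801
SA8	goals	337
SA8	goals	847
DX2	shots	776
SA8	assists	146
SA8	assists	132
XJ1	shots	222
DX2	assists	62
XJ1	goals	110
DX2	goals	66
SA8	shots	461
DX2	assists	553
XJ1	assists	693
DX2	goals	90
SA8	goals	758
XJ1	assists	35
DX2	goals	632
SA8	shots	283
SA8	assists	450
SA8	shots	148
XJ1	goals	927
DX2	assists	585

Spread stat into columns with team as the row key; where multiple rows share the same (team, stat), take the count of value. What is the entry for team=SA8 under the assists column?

Rows with team=SA8 and stat=assists: value values are 146, 132, 450.
3 rows match — count = 3.

3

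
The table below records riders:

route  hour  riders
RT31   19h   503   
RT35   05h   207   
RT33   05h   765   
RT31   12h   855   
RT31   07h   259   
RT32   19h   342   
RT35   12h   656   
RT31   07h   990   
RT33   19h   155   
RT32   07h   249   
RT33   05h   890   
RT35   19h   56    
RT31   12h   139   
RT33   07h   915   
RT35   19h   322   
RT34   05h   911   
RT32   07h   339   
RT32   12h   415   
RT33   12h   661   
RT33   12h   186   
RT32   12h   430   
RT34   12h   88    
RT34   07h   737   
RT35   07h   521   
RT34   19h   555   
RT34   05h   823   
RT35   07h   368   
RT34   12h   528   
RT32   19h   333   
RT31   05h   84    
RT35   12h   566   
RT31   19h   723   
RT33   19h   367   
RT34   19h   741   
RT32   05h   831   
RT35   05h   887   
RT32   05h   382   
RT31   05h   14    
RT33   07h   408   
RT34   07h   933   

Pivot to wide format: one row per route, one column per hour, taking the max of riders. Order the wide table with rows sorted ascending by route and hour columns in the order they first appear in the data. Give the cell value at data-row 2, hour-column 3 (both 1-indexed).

430

With rows sorted ascending by route, row 2 is route=RT32. hour columns in first-appearance order: 19h, 05h, 12h, 07h; column 3 is 12h.
Long rows with route=RT32, hour=12h: max(415, 430) = 430.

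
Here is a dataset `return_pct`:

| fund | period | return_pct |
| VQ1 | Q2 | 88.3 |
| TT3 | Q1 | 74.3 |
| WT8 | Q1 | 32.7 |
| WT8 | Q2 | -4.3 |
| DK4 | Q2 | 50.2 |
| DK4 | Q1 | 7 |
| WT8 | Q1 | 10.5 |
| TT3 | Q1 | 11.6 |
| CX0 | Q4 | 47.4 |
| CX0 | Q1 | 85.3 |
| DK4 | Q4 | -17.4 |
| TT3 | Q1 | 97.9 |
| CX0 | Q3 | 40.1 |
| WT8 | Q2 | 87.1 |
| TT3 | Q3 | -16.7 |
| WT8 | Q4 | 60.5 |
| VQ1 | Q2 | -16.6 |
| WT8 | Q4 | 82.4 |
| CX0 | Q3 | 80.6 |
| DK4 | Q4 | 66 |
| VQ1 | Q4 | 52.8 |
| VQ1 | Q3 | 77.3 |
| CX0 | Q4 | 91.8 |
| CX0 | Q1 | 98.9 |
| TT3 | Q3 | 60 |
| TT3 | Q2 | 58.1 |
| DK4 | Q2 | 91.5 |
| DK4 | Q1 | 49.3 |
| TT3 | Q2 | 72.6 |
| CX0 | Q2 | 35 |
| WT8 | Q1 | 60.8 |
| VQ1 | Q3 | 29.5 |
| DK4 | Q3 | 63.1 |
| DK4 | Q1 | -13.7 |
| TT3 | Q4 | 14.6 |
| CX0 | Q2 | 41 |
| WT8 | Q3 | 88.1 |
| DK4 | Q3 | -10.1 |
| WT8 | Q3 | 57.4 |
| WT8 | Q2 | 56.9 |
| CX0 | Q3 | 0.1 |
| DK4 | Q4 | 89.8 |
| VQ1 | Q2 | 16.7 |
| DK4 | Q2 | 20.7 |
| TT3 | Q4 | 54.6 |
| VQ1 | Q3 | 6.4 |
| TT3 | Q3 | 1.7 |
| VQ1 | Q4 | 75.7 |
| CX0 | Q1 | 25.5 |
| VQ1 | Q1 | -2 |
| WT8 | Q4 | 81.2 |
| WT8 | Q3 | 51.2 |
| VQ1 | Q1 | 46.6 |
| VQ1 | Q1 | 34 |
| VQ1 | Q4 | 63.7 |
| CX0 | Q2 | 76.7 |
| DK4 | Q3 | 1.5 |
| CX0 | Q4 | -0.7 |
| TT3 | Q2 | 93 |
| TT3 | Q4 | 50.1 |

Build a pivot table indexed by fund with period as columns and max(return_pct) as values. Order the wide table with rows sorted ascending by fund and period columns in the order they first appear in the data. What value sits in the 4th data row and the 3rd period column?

With rows sorted ascending by fund, row 4 is fund=VQ1. period columns in first-appearance order: Q2, Q1, Q4, Q3; column 3 is Q4.
Long rows with fund=VQ1, period=Q4: max(52.8, 75.7, 63.7) = 75.7.

75.7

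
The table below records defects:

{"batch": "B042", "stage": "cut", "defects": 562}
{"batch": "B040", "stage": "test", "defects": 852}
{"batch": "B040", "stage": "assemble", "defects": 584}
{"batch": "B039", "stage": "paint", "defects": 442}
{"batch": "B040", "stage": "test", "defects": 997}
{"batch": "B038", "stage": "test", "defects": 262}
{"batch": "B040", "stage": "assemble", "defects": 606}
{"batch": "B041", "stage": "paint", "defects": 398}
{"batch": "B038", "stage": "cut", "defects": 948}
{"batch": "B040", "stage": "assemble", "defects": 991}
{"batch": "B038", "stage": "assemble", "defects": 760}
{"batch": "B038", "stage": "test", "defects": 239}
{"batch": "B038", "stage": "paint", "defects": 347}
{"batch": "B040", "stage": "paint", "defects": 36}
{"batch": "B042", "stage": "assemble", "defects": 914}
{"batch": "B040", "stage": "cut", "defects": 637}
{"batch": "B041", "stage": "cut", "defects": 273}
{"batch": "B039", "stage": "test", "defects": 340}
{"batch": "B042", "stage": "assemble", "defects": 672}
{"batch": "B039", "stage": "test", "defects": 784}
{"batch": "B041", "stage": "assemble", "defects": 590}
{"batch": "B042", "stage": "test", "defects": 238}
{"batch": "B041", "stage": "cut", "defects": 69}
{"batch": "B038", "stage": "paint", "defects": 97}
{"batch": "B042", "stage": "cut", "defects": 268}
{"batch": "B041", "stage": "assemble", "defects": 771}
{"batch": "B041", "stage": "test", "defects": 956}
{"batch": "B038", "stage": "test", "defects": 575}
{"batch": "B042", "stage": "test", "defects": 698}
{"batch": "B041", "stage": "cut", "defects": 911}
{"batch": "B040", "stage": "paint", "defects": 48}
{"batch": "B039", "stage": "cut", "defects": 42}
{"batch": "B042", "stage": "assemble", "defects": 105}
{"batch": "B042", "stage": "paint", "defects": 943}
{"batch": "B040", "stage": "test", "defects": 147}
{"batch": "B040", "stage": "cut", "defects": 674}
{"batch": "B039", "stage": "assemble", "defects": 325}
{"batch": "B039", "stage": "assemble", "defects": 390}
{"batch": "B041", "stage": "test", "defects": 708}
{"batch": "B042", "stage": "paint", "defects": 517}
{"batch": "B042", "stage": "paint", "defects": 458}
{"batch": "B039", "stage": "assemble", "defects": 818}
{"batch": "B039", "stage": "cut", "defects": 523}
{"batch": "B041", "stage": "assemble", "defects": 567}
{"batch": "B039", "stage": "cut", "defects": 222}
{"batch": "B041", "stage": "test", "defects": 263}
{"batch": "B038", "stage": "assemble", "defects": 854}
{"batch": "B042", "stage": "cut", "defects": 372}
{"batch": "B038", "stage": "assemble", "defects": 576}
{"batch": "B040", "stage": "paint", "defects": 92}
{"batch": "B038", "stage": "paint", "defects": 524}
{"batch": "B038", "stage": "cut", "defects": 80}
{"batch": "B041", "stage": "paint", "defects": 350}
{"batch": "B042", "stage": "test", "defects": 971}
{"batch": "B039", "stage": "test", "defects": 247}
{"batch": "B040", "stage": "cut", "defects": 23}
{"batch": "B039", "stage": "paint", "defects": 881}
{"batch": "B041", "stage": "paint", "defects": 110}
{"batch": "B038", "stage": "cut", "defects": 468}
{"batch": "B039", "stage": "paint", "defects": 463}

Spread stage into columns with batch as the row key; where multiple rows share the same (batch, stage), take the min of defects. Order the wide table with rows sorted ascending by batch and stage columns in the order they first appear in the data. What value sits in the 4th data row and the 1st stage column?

69

With rows sorted ascending by batch, row 4 is batch=B041. stage columns in first-appearance order: cut, test, assemble, paint; column 1 is cut.
Long rows with batch=B041, stage=cut: min(273, 69, 911) = 69.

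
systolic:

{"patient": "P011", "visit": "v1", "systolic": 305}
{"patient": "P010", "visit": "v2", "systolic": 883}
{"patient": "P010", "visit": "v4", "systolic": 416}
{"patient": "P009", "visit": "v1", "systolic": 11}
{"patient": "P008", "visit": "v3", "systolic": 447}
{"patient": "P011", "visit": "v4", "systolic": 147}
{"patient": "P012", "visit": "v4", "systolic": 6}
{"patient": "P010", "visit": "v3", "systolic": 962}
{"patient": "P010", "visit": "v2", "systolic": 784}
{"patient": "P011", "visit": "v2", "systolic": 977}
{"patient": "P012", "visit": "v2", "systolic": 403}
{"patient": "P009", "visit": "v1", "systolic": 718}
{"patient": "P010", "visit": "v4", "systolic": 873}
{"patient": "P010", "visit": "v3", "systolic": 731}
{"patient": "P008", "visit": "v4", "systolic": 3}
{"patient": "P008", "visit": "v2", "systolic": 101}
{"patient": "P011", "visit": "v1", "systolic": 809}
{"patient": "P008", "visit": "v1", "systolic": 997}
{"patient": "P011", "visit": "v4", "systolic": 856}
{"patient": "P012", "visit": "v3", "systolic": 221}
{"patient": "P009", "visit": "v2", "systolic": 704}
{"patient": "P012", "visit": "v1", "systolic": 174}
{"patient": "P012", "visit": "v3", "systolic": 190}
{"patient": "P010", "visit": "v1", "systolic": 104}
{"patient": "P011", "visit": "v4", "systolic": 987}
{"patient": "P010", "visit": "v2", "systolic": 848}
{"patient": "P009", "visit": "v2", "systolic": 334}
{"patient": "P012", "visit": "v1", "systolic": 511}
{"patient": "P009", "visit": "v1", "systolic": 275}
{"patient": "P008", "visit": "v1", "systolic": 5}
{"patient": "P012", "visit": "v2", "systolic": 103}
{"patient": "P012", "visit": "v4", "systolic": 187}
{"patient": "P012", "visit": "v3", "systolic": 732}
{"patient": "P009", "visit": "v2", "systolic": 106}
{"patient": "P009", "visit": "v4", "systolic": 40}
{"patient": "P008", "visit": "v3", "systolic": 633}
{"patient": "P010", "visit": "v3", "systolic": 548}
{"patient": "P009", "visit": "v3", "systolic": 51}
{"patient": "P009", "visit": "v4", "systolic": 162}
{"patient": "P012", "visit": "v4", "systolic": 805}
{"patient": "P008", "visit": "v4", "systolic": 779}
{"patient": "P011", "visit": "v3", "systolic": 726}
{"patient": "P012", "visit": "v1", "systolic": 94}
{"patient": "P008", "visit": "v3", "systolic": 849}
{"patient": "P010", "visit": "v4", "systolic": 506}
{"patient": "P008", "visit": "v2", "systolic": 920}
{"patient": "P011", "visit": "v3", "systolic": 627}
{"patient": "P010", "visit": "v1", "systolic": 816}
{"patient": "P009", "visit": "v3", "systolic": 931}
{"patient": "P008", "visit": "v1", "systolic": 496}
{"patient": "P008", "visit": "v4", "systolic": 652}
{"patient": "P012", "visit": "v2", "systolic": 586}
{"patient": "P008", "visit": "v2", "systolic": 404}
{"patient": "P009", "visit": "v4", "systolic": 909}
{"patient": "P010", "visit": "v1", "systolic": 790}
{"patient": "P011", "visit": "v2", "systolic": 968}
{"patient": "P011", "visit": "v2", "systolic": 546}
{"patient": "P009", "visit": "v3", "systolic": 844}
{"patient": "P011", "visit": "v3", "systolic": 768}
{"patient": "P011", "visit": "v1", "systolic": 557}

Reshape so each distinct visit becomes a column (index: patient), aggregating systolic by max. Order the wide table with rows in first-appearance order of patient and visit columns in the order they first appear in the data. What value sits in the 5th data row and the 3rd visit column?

805

With rows in first-appearance order of patient, row 5 is patient=P012. visit columns in first-appearance order: v1, v2, v4, v3; column 3 is v4.
Long rows with patient=P012, visit=v4: max(6, 187, 805) = 805.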